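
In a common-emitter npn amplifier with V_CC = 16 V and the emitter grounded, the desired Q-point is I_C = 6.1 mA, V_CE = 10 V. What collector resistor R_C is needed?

R_C ≈ 0.98 kΩ

Collector loop: V_CC = I_C·R_C + V_CE.
R_C = (V_CC − V_CE)/I_C = (16 − 10)/6.1 = 0.984 kΩ.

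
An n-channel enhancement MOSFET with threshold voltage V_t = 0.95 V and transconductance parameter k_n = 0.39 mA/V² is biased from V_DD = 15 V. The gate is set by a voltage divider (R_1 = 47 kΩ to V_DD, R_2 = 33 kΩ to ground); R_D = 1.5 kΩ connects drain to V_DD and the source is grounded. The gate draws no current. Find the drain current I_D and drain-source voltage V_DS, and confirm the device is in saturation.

I_D ≈ 5.3 mA, V_DS ≈ 7 V

V_G = V_DD·R_2/(R_1+R_2) = 15×33/80 = 6.19 V. With the source grounded, V_GS = V_G = 6.19 V.
Assume saturation: I_D = (k_n/2)(V_GS − V_t)² = (0.39/2)×(6.19 − 0.95)² = 0.195×5.24² = 5.35 mA.
V_DS = V_DD − I_D·R_D = 15 − 5.35×1.5 = 6.98 V.
Saturation requires V_DS ≥ V_GS − V_t = 5.24 V; 6.98 ≥ 5.24 ✓.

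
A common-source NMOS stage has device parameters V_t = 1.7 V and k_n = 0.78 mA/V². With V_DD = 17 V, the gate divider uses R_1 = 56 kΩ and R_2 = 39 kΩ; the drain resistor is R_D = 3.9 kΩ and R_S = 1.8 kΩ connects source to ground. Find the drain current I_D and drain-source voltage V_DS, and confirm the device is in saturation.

V_G = V_DD·R_2/(R_1+R_2) = 17×39/95 = 6.98 V.
Assume saturation: I_D = (k_n/2)(V_GS − V_t)² with V_GS = V_G − I_D·R_S = 6.98 − 1.8·I_D.
Substituting gives 1.26·I_D² − 8.41·I_D + 10.9 = 0, with roots I_D = 1.75 or 4.9 mA.
The root I_D = 4.9 mA gives V_GS = -1.85 V ≤ V_t, so take I_D = 1.75 mA.
Then V_GS = 3.82 V and V_DS = V_DD − I_D(R_D+R_S) = 17 − 1.75×5.7 = 7 V.
Saturation requires V_DS ≥ V_GS − V_t = 2.12 V; 7 ≥ 2.12 ✓.

I_D ≈ 1.8 mA, V_DS ≈ 7 V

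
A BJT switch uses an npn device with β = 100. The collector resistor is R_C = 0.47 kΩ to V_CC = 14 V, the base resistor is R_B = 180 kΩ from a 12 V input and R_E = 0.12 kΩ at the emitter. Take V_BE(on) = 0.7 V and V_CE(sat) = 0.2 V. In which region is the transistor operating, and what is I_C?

active; I_C ≈ 5.9 mA

Assume active. Base-emitter loop: I_B = (V_BB − V_BE)/(R_B + (β+1)R_E) = (12 − 0.7)/(180 + 101×0.12) = 0.0588 mA.
I_C = β·I_B = 100×0.0588 = 5.88 mA.
V_CE = V_CC − I_C·R_C − I_E·R_E = 14 − 5.88×0.47 − 5.94×0.12 = 10.5 V > V_CE(sat), so the active-region assumption holds.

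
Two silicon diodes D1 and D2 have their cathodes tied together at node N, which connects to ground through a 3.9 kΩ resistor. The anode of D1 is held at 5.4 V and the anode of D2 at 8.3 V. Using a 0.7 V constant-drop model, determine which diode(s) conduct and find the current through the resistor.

Only D2 conducts; I_R ≈ 1.9 mA

Assume both conduct. Then node N would need to be at both 5.4−0.7 = 4.7 V and 8.3−0.7 = 7.6 V, which is impossible.
Assume only D2 conducts: V_N = 8.3 − 0.7 = 7.6 V, so I_R = 7.6/3.9 = 1.95 mA.
Check D1: its anode-to-cathode voltage is 5.4 − 7.6 = -2.2 V < 0.7 V, so it is off. The assumption is consistent.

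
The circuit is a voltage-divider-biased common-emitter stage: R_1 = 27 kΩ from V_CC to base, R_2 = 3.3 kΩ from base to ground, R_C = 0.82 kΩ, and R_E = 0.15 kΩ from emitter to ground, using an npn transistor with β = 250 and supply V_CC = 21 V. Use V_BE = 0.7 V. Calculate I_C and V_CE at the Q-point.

Thevenize the base divider: V_Th = V_CC·R_2/(R_1+R_2) = 21×3.3/30.3 = 2.29 V, R_Th = R_1‖R_2 = 2.94 kΩ.
Base-emitter loop: V_Th = I_B·R_Th + V_BE + (β+1)I_B·R_E, so I_B = (2.29 − 0.7) / (2.94 + 251×0.15) = 0.0391 mA.
I_C = β·I_B = 250×0.0391 = 9.78 mA, and I_E = (β+1)I_B = 9.81 mA.
V_CE = V_CC − I_C·R_C − I_E·R_E = 21 − 9.78×0.82 − 9.81×0.15 = 11.5 V.
V_CE = 11.5 V > 0.2 V confirms active-region operation.

I_C ≈ 9.8 mA, V_CE ≈ 12 V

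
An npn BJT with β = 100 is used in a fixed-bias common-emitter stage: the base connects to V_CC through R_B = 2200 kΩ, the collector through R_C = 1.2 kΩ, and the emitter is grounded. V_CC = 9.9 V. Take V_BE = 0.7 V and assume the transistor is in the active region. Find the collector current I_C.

Base loop: V_CC = I_B·R_B + V_BE, so I_B = (9.9 − 0.7)/2200 kΩ = 0.00418 mA.
In the active region I_C = β·I_B = 100 × 0.00418 = 0.418 mA.
Collector loop: V_CE = V_CC − I_C·R_C = 9.9 − 0.418×1.2 = 9.4 V.
Since V_CE = 9.4 V > V_CE(sat) ≈ 0.2 V, the transistor is in the active region as assumed.

I_C ≈ 0.42 mA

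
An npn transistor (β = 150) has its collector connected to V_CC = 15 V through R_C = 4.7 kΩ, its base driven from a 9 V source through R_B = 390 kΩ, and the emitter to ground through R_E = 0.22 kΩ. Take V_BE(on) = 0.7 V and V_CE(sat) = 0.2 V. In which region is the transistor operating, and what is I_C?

active; I_C ≈ 2.9 mA

Assume active. Base-emitter loop: I_B = (V_BB − V_BE)/(R_B + (β+1)R_E) = (9 − 0.7)/(390 + 151×0.22) = 0.0196 mA.
I_C = β·I_B = 150×0.0196 = 2.94 mA.
V_CE = V_CC − I_C·R_C − I_E·R_E = 15 − 2.94×4.7 − 2.96×0.22 = 0.522 V > V_CE(sat), so the active-region assumption holds.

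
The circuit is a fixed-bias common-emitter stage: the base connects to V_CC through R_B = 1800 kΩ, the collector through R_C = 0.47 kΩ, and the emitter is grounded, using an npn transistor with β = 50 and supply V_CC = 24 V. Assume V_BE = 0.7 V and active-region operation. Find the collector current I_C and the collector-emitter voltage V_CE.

I_C ≈ 0.65 mA, V_CE ≈ 24 V

Base loop: V_CC = I_B·R_B + V_BE, so I_B = (24 − 0.7)/1800 kΩ = 0.0129 mA.
In the active region I_C = β·I_B = 50 × 0.0129 = 0.647 mA.
Collector loop: V_CE = V_CC − I_C·R_C = 24 − 0.647×0.47 = 23.7 V.
Since V_CE = 23.7 V > V_CE(sat) ≈ 0.2 V, the transistor is in the active region as assumed.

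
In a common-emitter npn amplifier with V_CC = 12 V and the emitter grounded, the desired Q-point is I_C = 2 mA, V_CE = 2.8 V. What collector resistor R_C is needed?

R_C ≈ 4.6 kΩ

Collector loop: V_CC = I_C·R_C + V_CE.
R_C = (V_CC − V_CE)/I_C = (12 − 2.8)/2 = 4.6 kΩ.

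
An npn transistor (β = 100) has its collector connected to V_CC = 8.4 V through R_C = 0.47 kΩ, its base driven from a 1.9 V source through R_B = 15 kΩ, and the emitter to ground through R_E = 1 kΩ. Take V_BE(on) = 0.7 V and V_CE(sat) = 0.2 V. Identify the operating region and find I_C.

active; I_C ≈ 1 mA

Assume active. Base-emitter loop: I_B = (V_BB − V_BE)/(R_B + (β+1)R_E) = (1.9 − 0.7)/(15 + 101×1) = 0.0103 mA.
I_C = β·I_B = 100×0.0103 = 1.03 mA.
V_CE = V_CC − I_C·R_C − I_E·R_E = 8.4 − 1.03×0.47 − 1.04×1 = 6.87 V > V_CE(sat), so the active-region assumption holds.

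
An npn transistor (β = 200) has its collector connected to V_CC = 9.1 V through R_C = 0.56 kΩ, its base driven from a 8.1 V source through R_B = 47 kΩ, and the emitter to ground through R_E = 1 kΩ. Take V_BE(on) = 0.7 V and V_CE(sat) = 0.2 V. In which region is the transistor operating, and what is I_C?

saturation; I_C ≈ 5.7 mA

Assume active: I_B = (8.1 − 0.7)/(47 + 201×1) = 0.0298 mA, I_C = β·I_B = 5.97 mA.
Then V_CE = 9.1 − 5.97×0.56 − 6×1 = -0.24 V < 0.2 V — the active assumption fails.
Re-solve with V_CE = 0.2 V. KCL at the emitter: V_E/R_E = (V_BB−0.7−V_E)/R_B + (V_CC−0.2−V_E)/R_C, giving V_E = 5.72 V.
I_C = (V_CC − 0.2 − V_E)/R_C = (8.9 − 5.72)/0.56 = 5.68 mA.
Check: I_B = (7.4 − 5.72)/47 = 0.0358 mA, and β·I_B = 7.16 mA > I_C, confirming saturation.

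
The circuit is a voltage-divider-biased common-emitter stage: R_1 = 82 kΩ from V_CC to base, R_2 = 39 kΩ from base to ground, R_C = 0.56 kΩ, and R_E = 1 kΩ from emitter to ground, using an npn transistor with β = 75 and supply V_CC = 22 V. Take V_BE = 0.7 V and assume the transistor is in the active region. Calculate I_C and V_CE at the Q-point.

I_C ≈ 4.7 mA, V_CE ≈ 15 V

Thevenize the base divider: V_Th = V_CC·R_2/(R_1+R_2) = 22×39/121 = 7.09 V, R_Th = R_1‖R_2 = 26.4 kΩ.
Base-emitter loop: V_Th = I_B·R_Th + V_BE + (β+1)I_B·R_E, so I_B = (7.09 − 0.7) / (26.4 + 76×1) = 0.0624 mA.
I_C = β·I_B = 75×0.0624 = 4.68 mA, and I_E = (β+1)I_B = 4.74 mA.
V_CE = V_CC − I_C·R_C − I_E·R_E = 22 − 4.68×0.56 − 4.74×1 = 14.6 V.
V_CE = 14.6 V > 0.2 V confirms active-region operation.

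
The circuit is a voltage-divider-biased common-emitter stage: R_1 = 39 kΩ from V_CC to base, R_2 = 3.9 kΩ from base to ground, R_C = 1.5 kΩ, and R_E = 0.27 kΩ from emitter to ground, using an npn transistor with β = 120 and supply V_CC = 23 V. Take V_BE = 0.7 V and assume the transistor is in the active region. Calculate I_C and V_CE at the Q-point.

Thevenize the base divider: V_Th = V_CC·R_2/(R_1+R_2) = 23×3.9/42.9 = 2.09 V, R_Th = R_1‖R_2 = 3.55 kΩ.
Base-emitter loop: V_Th = I_B·R_Th + V_BE + (β+1)I_B·R_E, so I_B = (2.09 − 0.7) / (3.55 + 121×0.27) = 0.0384 mA.
I_C = β·I_B = 120×0.0384 = 4.61 mA, and I_E = (β+1)I_B = 4.65 mA.
V_CE = V_CC − I_C·R_C − I_E·R_E = 23 − 4.61×1.5 − 4.65×0.27 = 14.8 V.
V_CE = 14.8 V > 0.2 V confirms active-region operation.

I_C ≈ 4.6 mA, V_CE ≈ 15 V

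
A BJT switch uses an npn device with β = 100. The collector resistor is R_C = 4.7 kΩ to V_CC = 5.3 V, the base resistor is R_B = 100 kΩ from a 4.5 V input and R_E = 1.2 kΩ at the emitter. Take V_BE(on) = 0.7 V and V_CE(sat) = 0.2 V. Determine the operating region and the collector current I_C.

Assume active: I_B = (4.5 − 0.7)/(100 + 101×1.2) = 0.0172 mA, I_C = β·I_B = 1.72 mA.
Then V_CE = 5.3 − 1.72×4.7 − 1.74×1.2 = -4.86 V < 0.2 V — the active assumption fails.
Re-solve with V_CE = 0.2 V. KCL at the emitter: V_E/R_E = (V_BB−0.7−V_E)/R_B + (V_CC−0.2−V_E)/R_C, giving V_E = 1.06 V.
I_C = (V_CC − 0.2 − V_E)/R_C = (5.1 − 1.06)/4.7 = 0.859 mA.
Check: I_B = (3.8 − 1.06)/100 = 0.0274 mA, and β·I_B = 2.74 mA > I_C, confirming saturation.

saturation; I_C ≈ 0.86 mA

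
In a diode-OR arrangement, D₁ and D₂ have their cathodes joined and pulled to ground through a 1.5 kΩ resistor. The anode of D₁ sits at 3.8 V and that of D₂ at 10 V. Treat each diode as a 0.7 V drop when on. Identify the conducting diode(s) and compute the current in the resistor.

Only D₂ conducts; I_R ≈ 6.2 mA

Assume both conduct. Then node N would need to be at both 3.8−0.7 = 3.1 V and 10−0.7 = 9.3 V, which is impossible.
Assume only D₂ conducts: V_N = 10 − 0.7 = 9.3 V, so I_R = 9.3/1.5 = 6.2 mA.
Check D₁: its anode-to-cathode voltage is 3.8 − 9.3 = -5.5 V < 0.7 V, so it is off. The assumption is consistent.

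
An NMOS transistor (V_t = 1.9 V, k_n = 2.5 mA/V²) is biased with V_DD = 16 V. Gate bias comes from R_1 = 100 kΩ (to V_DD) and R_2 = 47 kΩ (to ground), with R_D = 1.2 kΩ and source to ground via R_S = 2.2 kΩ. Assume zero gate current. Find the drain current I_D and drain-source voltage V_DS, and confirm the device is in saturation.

I_D ≈ 1 mA, V_DS ≈ 12 V

V_G = V_DD·R_2/(R_1+R_2) = 16×47/147 = 5.12 V.
Assume saturation: I_D = (k_n/2)(V_GS − V_t)² with V_GS = V_G − I_D·R_S = 5.12 − 2.2·I_D.
Substituting gives 6.05·I_D² − 18.7·I_D + 12.9 = 0, with roots I_D = 1.05 or 2.04 mA.
The root I_D = 2.04 mA gives V_GS = 0.622 V ≤ V_t, so take I_D = 1.05 mA.
Then V_GS = 2.81 V and V_DS = V_DD − I_D(R_D+R_S) = 16 − 1.05×3.4 = 12.4 V.
Saturation requires V_DS ≥ V_GS − V_t = 0.915 V; 12.4 ≥ 0.915 ✓.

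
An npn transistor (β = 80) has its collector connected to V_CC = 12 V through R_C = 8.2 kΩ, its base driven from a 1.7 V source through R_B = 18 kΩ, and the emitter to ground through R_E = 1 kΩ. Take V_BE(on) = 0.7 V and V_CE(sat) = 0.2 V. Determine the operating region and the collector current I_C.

Assume active. Base-emitter loop: I_B = (V_BB − V_BE)/(R_B + (β+1)R_E) = (1.7 − 0.7)/(18 + 81×1) = 0.0101 mA.
I_C = β·I_B = 80×0.0101 = 0.808 mA.
V_CE = V_CC − I_C·R_C − I_E·R_E = 12 − 0.808×8.2 − 0.818×1 = 4.56 V > V_CE(sat), so the active-region assumption holds.

active; I_C ≈ 0.81 mA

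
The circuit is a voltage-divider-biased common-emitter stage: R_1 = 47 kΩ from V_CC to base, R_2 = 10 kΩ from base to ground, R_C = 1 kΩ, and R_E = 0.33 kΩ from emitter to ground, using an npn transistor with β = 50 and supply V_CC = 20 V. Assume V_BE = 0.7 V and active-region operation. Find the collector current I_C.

I_C ≈ 5.6 mA

Thevenize the base divider: V_Th = V_CC·R_2/(R_1+R_2) = 20×10/57 = 3.51 V, R_Th = R_1‖R_2 = 8.25 kΩ.
Base-emitter loop: V_Th = I_B·R_Th + V_BE + (β+1)I_B·R_E, so I_B = (3.51 − 0.7) / (8.25 + 51×0.33) = 0.112 mA.
I_C = β·I_B = 50×0.112 = 5.6 mA, and I_E = (β+1)I_B = 5.71 mA.
V_CE = V_CC − I_C·R_C − I_E·R_E = 20 − 5.6×1 − 5.71×0.33 = 12.5 V.
V_CE = 12.5 V > 0.2 V confirms active-region operation.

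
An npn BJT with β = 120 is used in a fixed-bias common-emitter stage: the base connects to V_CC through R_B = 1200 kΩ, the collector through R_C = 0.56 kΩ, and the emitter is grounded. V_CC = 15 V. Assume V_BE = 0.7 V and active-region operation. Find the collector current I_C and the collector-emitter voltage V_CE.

I_C ≈ 1.4 mA, V_CE ≈ 14 V

Base loop: V_CC = I_B·R_B + V_BE, so I_B = (15 − 0.7)/1200 kΩ = 0.0119 mA.
In the active region I_C = β·I_B = 120 × 0.0119 = 1.43 mA.
Collector loop: V_CE = V_CC − I_C·R_C = 15 − 1.43×0.56 = 14.2 V.
Since V_CE = 14.2 V > V_CE(sat) ≈ 0.2 V, the transistor is in the active region as assumed.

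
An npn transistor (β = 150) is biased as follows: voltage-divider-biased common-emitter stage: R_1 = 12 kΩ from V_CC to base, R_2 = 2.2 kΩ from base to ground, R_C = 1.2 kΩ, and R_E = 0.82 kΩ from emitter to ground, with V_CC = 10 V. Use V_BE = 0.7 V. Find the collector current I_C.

I_C ≈ 1 mA

Thevenize the base divider: V_Th = V_CC·R_2/(R_1+R_2) = 10×2.2/14.2 = 1.55 V, R_Th = R_1‖R_2 = 1.86 kΩ.
Base-emitter loop: V_Th = I_B·R_Th + V_BE + (β+1)I_B·R_E, so I_B = (1.55 − 0.7) / (1.86 + 151×0.82) = 0.00676 mA.
I_C = β·I_B = 150×0.00676 = 1.01 mA, and I_E = (β+1)I_B = 1.02 mA.
V_CE = V_CC − I_C·R_C − I_E·R_E = 10 − 1.01×1.2 − 1.02×0.82 = 7.95 V.
V_CE = 7.95 V > 0.2 V confirms active-region operation.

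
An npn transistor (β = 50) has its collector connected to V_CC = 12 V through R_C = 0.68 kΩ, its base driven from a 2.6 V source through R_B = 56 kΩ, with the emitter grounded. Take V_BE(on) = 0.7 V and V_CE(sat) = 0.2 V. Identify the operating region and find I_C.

active; I_C ≈ 1.7 mA

Assume active. Base-emitter loop: I_B = (V_BB − V_BE)/R_B = (2.6 − 0.7)/56 = 0.0339 mA.
I_C = β·I_B = 50×0.0339 = 1.7 mA.
V_CE = V_CC − I_C·R_C = 12 − 1.7×0.68 = 10.8 V > V_CE(sat), so the active-region assumption holds.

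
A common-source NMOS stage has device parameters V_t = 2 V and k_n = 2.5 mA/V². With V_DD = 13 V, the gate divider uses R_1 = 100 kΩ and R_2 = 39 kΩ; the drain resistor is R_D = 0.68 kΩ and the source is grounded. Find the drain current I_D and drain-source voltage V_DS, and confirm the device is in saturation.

V_G = V_DD·R_2/(R_1+R_2) = 13×39/139 = 3.65 V. With the source grounded, V_GS = V_G = 3.65 V.
Assume saturation: I_D = (k_n/2)(V_GS − V_t)² = (2.5/2)×(3.65 − 2)² = 1.25×1.65² = 3.39 mA.
V_DS = V_DD − I_D·R_D = 13 − 3.39×0.68 = 10.7 V.
Saturation requires V_DS ≥ V_GS − V_t = 1.65 V; 10.7 ≥ 1.65 ✓.

I_D ≈ 3.4 mA, V_DS ≈ 11 V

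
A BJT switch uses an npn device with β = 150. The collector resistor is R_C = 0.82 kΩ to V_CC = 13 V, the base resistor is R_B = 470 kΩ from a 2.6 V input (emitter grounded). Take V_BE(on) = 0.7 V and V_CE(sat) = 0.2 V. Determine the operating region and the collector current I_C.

active; I_C ≈ 0.61 mA

Assume active. Base-emitter loop: I_B = (V_BB − V_BE)/R_B = (2.6 − 0.7)/470 = 0.00404 mA.
I_C = β·I_B = 150×0.00404 = 0.606 mA.
V_CE = V_CC − I_C·R_C = 13 − 0.606×0.82 = 12.5 V > V_CE(sat), so the active-region assumption holds.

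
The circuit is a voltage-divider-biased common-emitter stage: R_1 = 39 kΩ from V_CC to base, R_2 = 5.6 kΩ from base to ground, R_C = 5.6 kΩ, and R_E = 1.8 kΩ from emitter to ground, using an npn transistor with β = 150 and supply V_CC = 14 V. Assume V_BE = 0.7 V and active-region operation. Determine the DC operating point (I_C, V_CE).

I_C ≈ 0.57 mA, V_CE ≈ 9.7 V

Thevenize the base divider: V_Th = V_CC·R_2/(R_1+R_2) = 14×5.6/44.6 = 1.76 V, R_Th = R_1‖R_2 = 4.9 kΩ.
Base-emitter loop: V_Th = I_B·R_Th + V_BE + (β+1)I_B·R_E, so I_B = (1.76 − 0.7) / (4.9 + 151×1.8) = 0.00382 mA.
I_C = β·I_B = 150×0.00382 = 0.573 mA, and I_E = (β+1)I_B = 0.577 mA.
V_CE = V_CC − I_C·R_C − I_E·R_E = 14 − 0.573×5.6 − 0.577×1.8 = 9.75 V.
V_CE = 9.75 V > 0.2 V confirms active-region operation.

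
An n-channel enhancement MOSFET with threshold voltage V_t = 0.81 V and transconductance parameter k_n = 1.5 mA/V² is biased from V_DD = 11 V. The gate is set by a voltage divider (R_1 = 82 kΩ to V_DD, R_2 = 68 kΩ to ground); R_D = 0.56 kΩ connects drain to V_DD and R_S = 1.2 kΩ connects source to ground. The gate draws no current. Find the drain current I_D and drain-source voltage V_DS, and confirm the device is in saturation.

V_G = V_DD·R_2/(R_1+R_2) = 11×68/150 = 4.99 V.
Assume saturation: I_D = (k_n/2)(V_GS − V_t)² with V_GS = V_G − I_D·R_S = 4.99 − 1.2·I_D.
Substituting gives 1.08·I_D² − 8.52·I_D + 13.1 = 0, with roots I_D = 2.09 or 5.8 mA.
The root I_D = 5.8 mA gives V_GS = -1.97 V ≤ V_t, so take I_D = 2.09 mA.
Then V_GS = 2.48 V and V_DS = V_DD − I_D(R_D+R_S) = 11 − 2.09×1.76 = 7.32 V.
Saturation requires V_DS ≥ V_GS − V_t = 1.67 V; 7.32 ≥ 1.67 ✓.

I_D ≈ 2.1 mA, V_DS ≈ 7.3 V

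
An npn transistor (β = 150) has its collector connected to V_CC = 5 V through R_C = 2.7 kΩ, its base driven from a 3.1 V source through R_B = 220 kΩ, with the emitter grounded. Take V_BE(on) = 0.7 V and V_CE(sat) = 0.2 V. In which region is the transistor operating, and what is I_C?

Assume active. Base-emitter loop: I_B = (V_BB − V_BE)/R_B = (3.1 − 0.7)/220 = 0.0109 mA.
I_C = β·I_B = 150×0.0109 = 1.64 mA.
V_CE = V_CC − I_C·R_C = 5 − 1.64×2.7 = 0.582 V > V_CE(sat), so the active-region assumption holds.

active; I_C ≈ 1.6 mA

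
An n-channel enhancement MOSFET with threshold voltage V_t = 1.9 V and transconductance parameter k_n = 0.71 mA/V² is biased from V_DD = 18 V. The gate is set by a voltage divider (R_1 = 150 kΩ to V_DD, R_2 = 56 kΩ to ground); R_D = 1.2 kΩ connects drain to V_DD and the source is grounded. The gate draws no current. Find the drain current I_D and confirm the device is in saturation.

V_G = V_DD·R_2/(R_1+R_2) = 18×56/206 = 4.89 V. With the source grounded, V_GS = V_G = 4.89 V.
Assume saturation: I_D = (k_n/2)(V_GS − V_t)² = (0.71/2)×(4.89 − 1.9)² = 0.355×2.99² = 3.18 mA.
V_DS = V_DD − I_D·R_D = 18 − 3.18×1.2 = 14.2 V.
Saturation requires V_DS ≥ V_GS − V_t = 2.99 V; 14.2 ≥ 2.99 ✓.

I_D ≈ 3.2 mA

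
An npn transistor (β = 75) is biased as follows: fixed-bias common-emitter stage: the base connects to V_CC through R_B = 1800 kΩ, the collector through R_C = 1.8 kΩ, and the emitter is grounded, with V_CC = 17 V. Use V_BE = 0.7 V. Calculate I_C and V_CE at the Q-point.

I_C ≈ 0.68 mA, V_CE ≈ 16 V

Base loop: V_CC = I_B·R_B + V_BE, so I_B = (17 − 0.7)/1800 kΩ = 0.00906 mA.
In the active region I_C = β·I_B = 75 × 0.00906 = 0.679 mA.
Collector loop: V_CE = V_CC − I_C·R_C = 17 − 0.679×1.8 = 15.8 V.
Since V_CE = 15.8 V > V_CE(sat) ≈ 0.2 V, the transistor is in the active region as assumed.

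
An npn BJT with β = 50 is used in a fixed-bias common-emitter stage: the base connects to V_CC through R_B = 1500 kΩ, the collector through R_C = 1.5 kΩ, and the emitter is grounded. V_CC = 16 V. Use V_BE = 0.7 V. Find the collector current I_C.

Base loop: V_CC = I_B·R_B + V_BE, so I_B = (16 − 0.7)/1500 kΩ = 0.0102 mA.
In the active region I_C = β·I_B = 50 × 0.0102 = 0.51 mA.
Collector loop: V_CE = V_CC − I_C·R_C = 16 − 0.51×1.5 = 15.2 V.
Since V_CE = 15.2 V > V_CE(sat) ≈ 0.2 V, the transistor is in the active region as assumed.

I_C ≈ 0.51 mA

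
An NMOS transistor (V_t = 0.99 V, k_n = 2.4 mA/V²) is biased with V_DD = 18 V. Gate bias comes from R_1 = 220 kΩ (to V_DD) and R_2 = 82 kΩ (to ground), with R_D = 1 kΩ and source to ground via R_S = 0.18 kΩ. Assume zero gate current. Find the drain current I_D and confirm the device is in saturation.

V_G = V_DD·R_2/(R_1+R_2) = 18×82/302 = 4.89 V.
Assume saturation: I_D = (k_n/2)(V_GS − V_t)² with V_GS = V_G − I_D·R_S = 4.89 − 0.18·I_D.
Substituting gives 0.0389·I_D² − 2.68·I_D + 18.2 = 0, with roots I_D = 7.64 or 61.4 mA.
The root I_D = 61.4 mA gives V_GS = -6.16 V ≤ V_t, so take I_D = 7.64 mA.
Then V_GS = 3.51 V and V_DS = V_DD − I_D(R_D+R_S) = 18 − 7.64×1.18 = 8.99 V.
Saturation requires V_DS ≥ V_GS − V_t = 2.52 V; 8.99 ≥ 2.52 ✓.

I_D ≈ 7.6 mA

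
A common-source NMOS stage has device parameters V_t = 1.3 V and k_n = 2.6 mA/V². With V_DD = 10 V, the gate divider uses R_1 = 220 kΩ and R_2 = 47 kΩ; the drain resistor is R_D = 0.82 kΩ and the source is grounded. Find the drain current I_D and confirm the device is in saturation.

I_D ≈ 0.28 mA

V_G = V_DD·R_2/(R_1+R_2) = 10×47/267 = 1.76 V. With the source grounded, V_GS = V_G = 1.76 V.
Assume saturation: I_D = (k_n/2)(V_GS − V_t)² = (2.6/2)×(1.76 − 1.3)² = 1.3×0.46² = 0.275 mA.
V_DS = V_DD − I_D·R_D = 10 − 0.275×0.82 = 9.77 V.
Saturation requires V_DS ≥ V_GS − V_t = 0.46 V; 9.77 ≥ 0.46 ✓.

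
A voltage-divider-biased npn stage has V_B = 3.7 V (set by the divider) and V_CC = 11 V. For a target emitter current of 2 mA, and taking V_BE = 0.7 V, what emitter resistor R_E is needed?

V_E = V_B − V_BE = 3.7 − 0.7 = 3 V.
R_E = V_E / I_E = 3 / 2 = 1.5 kΩ.

R_E ≈ 1.5 kΩ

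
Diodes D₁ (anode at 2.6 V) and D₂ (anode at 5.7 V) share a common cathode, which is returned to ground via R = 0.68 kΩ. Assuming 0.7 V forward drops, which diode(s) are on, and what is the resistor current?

Only D₂ conducts; I_R ≈ 7.4 mA

Assume both conduct. Then node N would need to be at both 2.6−0.7 = 1.9 V and 5.7−0.7 = 5 V, which is impossible.
Assume only D₂ conducts: V_N = 5.7 − 0.7 = 5 V, so I_R = 5/0.68 = 7.35 mA.
Check D₁: its anode-to-cathode voltage is 2.6 − 5 = -2.4 V < 0.7 V, so it is off. The assumption is consistent.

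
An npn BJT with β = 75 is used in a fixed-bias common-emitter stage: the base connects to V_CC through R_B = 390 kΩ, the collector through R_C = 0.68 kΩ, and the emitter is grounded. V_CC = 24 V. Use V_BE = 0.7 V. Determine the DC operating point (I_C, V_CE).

I_C ≈ 4.5 mA, V_CE ≈ 21 V

Base loop: V_CC = I_B·R_B + V_BE, so I_B = (24 − 0.7)/390 kΩ = 0.0597 mA.
In the active region I_C = β·I_B = 75 × 0.0597 = 4.48 mA.
Collector loop: V_CE = V_CC − I_C·R_C = 24 − 4.48×0.68 = 21 V.
Since V_CE = 21 V > V_CE(sat) ≈ 0.2 V, the transistor is in the active region as assumed.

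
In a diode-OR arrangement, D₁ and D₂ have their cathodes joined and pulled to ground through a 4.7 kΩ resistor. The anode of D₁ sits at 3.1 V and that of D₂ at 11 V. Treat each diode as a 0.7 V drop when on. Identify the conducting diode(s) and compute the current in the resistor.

Assume both conduct. Then node N would need to be at both 3.1−0.7 = 2.4 V and 11−0.7 = 10.3 V, which is impossible.
Assume only D₂ conducts: V_N = 11 − 0.7 = 10.3 V, so I_R = 10.3/4.7 = 2.19 mA.
Check D₁: its anode-to-cathode voltage is 3.1 − 10.3 = -7.2 V < 0.7 V, so it is off. The assumption is consistent.

Only D₂ conducts; I_R ≈ 2.2 mA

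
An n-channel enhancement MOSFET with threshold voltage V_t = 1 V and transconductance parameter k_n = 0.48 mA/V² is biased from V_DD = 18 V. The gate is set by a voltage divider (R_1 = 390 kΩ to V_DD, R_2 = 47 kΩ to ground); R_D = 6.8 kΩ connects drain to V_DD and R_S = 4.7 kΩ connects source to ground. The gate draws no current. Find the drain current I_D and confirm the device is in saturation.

I_D ≈ 0.078 mA

V_G = V_DD·R_2/(R_1+R_2) = 18×47/437 = 1.94 V.
Assume saturation: I_D = (k_n/2)(V_GS − V_t)² with V_GS = V_G − I_D·R_S = 1.94 − 4.7·I_D.
Substituting gives 5.3·I_D² − 3.11·I_D + 0.21 = 0, with roots I_D = 0.0779 or 0.509 mA.
The root I_D = 0.509 mA gives V_GS = -0.456 V ≤ V_t, so take I_D = 0.0779 mA.
Then V_GS = 1.57 V and V_DS = V_DD − I_D(R_D+R_S) = 18 − 0.0779×11.5 = 17.1 V.
Saturation requires V_DS ≥ V_GS − V_t = 0.57 V; 17.1 ≥ 0.57 ✓.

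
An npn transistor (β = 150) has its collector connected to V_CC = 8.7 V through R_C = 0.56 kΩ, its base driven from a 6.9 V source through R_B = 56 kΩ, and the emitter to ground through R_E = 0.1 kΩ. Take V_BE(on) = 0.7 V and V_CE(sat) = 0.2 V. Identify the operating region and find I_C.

saturation; I_C ≈ 13 mA

Assume active: I_B = (6.9 − 0.7)/(56 + 151×0.1) = 0.0872 mA, I_C = β·I_B = 13.1 mA.
Then V_CE = 8.7 − 13.1×0.56 − 13.2×0.1 = 0.0584 V < 0.2 V — the active assumption fails.
Re-solve with V_CE = 0.2 V. KCL at the emitter: V_E/R_E = (V_BB−0.7−V_E)/R_B + (V_CC−0.2−V_E)/R_C, giving V_E = 1.3 V.
I_C = (V_CC − 0.2 − V_E)/R_C = (8.5 − 1.3)/0.56 = 12.9 mA.
Check: I_B = (6.2 − 1.3)/56 = 0.0876 mA, and β·I_B = 13.1 mA > I_C, confirming saturation.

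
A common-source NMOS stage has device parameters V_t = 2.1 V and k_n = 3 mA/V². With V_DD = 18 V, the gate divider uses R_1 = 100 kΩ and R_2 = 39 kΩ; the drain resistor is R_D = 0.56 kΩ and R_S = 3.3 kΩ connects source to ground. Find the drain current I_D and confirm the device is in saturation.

I_D ≈ 0.69 mA

V_G = V_DD·R_2/(R_1+R_2) = 18×39/139 = 5.05 V.
Assume saturation: I_D = (k_n/2)(V_GS − V_t)² with V_GS = V_G − I_D·R_S = 5.05 − 3.3·I_D.
Substituting gives 16.3·I_D² − 30.2·I_D + 13.1 = 0, with roots I_D = 0.689 or 1.16 mA.
The root I_D = 1.16 mA gives V_GS = 1.22 V ≤ V_t, so take I_D = 0.689 mA.
Then V_GS = 2.78 V and V_DS = V_DD − I_D(R_D+R_S) = 18 − 0.689×3.86 = 15.3 V.
Saturation requires V_DS ≥ V_GS − V_t = 0.678 V; 15.3 ≥ 0.678 ✓.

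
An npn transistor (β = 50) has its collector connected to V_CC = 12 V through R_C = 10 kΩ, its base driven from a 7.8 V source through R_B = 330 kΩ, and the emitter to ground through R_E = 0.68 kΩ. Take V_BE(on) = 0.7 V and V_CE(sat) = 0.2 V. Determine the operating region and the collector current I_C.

active; I_C ≈ 0.97 mA

Assume active. Base-emitter loop: I_B = (V_BB − V_BE)/(R_B + (β+1)R_E) = (7.8 − 0.7)/(330 + 51×0.68) = 0.0195 mA.
I_C = β·I_B = 50×0.0195 = 0.973 mA.
V_CE = V_CC − I_C·R_C − I_E·R_E = 12 − 0.973×10 − 0.993×0.68 = 1.59 V > V_CE(sat), so the active-region assumption holds.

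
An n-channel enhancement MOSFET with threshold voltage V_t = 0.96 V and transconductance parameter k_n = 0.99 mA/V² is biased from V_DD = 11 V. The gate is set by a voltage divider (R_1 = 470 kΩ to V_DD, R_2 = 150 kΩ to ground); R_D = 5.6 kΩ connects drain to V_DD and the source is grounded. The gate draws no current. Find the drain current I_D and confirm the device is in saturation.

I_D ≈ 1.4 mA

V_G = V_DD·R_2/(R_1+R_2) = 11×150/620 = 2.66 V. With the source grounded, V_GS = V_G = 2.66 V.
Assume saturation: I_D = (k_n/2)(V_GS − V_t)² = (0.99/2)×(2.66 − 0.96)² = 0.495×1.7² = 1.43 mA.
V_DS = V_DD − I_D·R_D = 11 − 1.43×5.6 = 2.98 V.
Saturation requires V_DS ≥ V_GS − V_t = 1.7 V; 2.98 ≥ 1.7 ✓.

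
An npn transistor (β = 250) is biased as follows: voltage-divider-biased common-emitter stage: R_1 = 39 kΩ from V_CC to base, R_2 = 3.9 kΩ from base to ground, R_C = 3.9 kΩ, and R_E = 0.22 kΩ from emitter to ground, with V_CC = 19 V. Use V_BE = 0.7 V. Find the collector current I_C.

Thevenize the base divider: V_Th = V_CC·R_2/(R_1+R_2) = 19×3.9/42.9 = 1.73 V, R_Th = R_1‖R_2 = 3.55 kΩ.
Base-emitter loop: V_Th = I_B·R_Th + V_BE + (β+1)I_B·R_E, so I_B = (1.73 − 0.7) / (3.55 + 251×0.22) = 0.0175 mA.
I_C = β·I_B = 250×0.0175 = 4.37 mA, and I_E = (β+1)I_B = 4.39 mA.
V_CE = V_CC − I_C·R_C − I_E·R_E = 19 − 4.37×3.9 − 4.39×0.22 = 0.991 V.
V_CE = 0.991 V > 0.2 V confirms active-region operation.

I_C ≈ 4.4 mA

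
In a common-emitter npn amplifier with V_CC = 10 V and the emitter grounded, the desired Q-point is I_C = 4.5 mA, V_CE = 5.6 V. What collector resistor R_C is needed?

Collector loop: V_CC = I_C·R_C + V_CE.
R_C = (V_CC − V_CE)/I_C = (10 − 5.6)/4.5 = 0.978 kΩ.

R_C ≈ 0.98 kΩ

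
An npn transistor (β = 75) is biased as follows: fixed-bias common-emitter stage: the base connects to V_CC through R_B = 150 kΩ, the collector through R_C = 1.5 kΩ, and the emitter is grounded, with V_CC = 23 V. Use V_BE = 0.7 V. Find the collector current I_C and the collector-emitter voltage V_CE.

I_C ≈ 11 mA, V_CE ≈ 6.3 V

Base loop: V_CC = I_B·R_B + V_BE, so I_B = (23 − 0.7)/150 kΩ = 0.149 mA.
In the active region I_C = β·I_B = 75 × 0.149 = 11.2 mA.
Collector loop: V_CE = V_CC − I_C·R_C = 23 − 11.2×1.5 = 6.27 V.
Since V_CE = 6.27 V > V_CE(sat) ≈ 0.2 V, the transistor is in the active region as assumed.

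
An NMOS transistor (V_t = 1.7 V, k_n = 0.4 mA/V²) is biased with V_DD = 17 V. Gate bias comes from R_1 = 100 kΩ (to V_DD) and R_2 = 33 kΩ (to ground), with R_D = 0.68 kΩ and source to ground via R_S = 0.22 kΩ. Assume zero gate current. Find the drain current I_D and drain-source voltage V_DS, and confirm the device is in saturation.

V_G = V_DD·R_2/(R_1+R_2) = 17×33/133 = 4.22 V.
Assume saturation: I_D = (k_n/2)(V_GS − V_t)² with V_GS = V_G − I_D·R_S = 4.22 − 0.22·I_D.
Substituting gives 0.00968·I_D² − 1.22·I_D + 1.27 = 0, with roots I_D = 1.05 or 125 mA.
The root I_D = 125 mA gives V_GS = -23.3 V ≤ V_t, so take I_D = 1.05 mA.
Then V_GS = 3.99 V and V_DS = V_DD − I_D(R_D+R_S) = 17 − 1.05×0.9 = 16.1 V.
Saturation requires V_DS ≥ V_GS − V_t = 2.29 V; 16.1 ≥ 2.29 ✓.

I_D ≈ 1 mA, V_DS ≈ 16 V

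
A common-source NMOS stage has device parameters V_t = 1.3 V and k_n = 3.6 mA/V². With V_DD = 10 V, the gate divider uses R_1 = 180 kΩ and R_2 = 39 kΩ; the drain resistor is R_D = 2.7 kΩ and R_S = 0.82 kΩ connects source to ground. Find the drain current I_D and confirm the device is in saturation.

I_D ≈ 0.19 mA

V_G = V_DD·R_2/(R_1+R_2) = 10×39/219 = 1.78 V.
Assume saturation: I_D = (k_n/2)(V_GS − V_t)² with V_GS = V_G − I_D·R_S = 1.78 − 0.82·I_D.
Substituting gives 1.21·I_D² − 2.42·I_D + 0.416 = 0, with roots I_D = 0.19 or 1.81 mA.
The root I_D = 1.81 mA gives V_GS = 0.298 V ≤ V_t, so take I_D = 0.19 mA.
Then V_GS = 1.62 V and V_DS = V_DD − I_D(R_D+R_S) = 10 − 0.19×3.52 = 9.33 V.
Saturation requires V_DS ≥ V_GS − V_t = 0.325 V; 9.33 ≥ 0.325 ✓.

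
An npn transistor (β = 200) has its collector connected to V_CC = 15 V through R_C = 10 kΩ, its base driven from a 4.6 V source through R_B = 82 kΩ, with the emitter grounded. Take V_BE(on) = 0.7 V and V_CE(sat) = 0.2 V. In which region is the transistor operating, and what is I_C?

saturation; I_C ≈ 1.5 mA

Assume active: I_B = (4.6 − 0.7)/82 = 0.0476 mA, giving I_C = β·I_B = 9.51 mA.
But then V_CE = 15 − 9.51×10 = -80.1 V < V_CE(sat) = 0.2 V — impossible in the active region.
So the transistor is saturated. With V_CE = 0.2 V, I_C = (V_CC − 0.2)/R_C = 14.8/10 = 1.48 mA.
Check: β·I_B = 9.51 mA > I_C = 1.48 mA, confirming saturation.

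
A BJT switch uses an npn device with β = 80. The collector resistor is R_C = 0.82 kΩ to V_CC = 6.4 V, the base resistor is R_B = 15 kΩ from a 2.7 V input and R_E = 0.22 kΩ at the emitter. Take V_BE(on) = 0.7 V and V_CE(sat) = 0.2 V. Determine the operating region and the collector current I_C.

Assume active. Base-emitter loop: I_B = (V_BB − V_BE)/(R_B + (β+1)R_E) = (2.7 − 0.7)/(15 + 81×0.22) = 0.0609 mA.
I_C = β·I_B = 80×0.0609 = 4.88 mA.
V_CE = V_CC − I_C·R_C − I_E·R_E = 6.4 − 4.88×0.82 − 4.94×0.22 = 1.32 V > V_CE(sat), so the active-region assumption holds.

active; I_C ≈ 4.9 mA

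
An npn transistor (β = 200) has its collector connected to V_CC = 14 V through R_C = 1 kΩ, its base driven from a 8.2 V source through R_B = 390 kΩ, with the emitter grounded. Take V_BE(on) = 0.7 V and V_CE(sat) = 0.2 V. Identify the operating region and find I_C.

Assume active. Base-emitter loop: I_B = (V_BB − V_BE)/R_B = (8.2 − 0.7)/390 = 0.0192 mA.
I_C = β·I_B = 200×0.0192 = 3.85 mA.
V_CE = V_CC − I_C·R_C = 14 − 3.85×1 = 10.2 V > V_CE(sat), so the active-region assumption holds.

active; I_C ≈ 3.8 mA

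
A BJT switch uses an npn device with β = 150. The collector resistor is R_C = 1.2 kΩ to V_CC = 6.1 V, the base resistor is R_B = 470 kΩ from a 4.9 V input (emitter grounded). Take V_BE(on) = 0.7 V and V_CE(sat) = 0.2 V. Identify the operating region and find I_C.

Assume active. Base-emitter loop: I_B = (V_BB − V_BE)/R_B = (4.9 − 0.7)/470 = 0.00894 mA.
I_C = β·I_B = 150×0.00894 = 1.34 mA.
V_CE = V_CC − I_C·R_C = 6.1 − 1.34×1.2 = 4.49 V > V_CE(sat), so the active-region assumption holds.

active; I_C ≈ 1.3 mA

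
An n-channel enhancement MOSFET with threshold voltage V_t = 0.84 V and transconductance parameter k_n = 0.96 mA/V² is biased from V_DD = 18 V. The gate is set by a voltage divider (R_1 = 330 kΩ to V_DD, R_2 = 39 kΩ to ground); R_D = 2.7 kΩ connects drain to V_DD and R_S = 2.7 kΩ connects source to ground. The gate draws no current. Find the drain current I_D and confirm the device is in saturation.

V_G = V_DD·R_2/(R_1+R_2) = 18×39/369 = 1.9 V.
Assume saturation: I_D = (k_n/2)(V_GS − V_t)² with V_GS = V_G − I_D·R_S = 1.9 − 2.7·I_D.
Substituting gives 3.5·I_D² − 3.75·I_D + 0.542 = 0, with roots I_D = 0.172 or 0.901 mA.
The root I_D = 0.901 mA gives V_GS = -0.53 V ≤ V_t, so take I_D = 0.172 mA.
Then V_GS = 1.44 V and V_DS = V_DD − I_D(R_D+R_S) = 18 − 0.172×5.4 = 17.1 V.
Saturation requires V_DS ≥ V_GS − V_t = 0.598 V; 17.1 ≥ 0.598 ✓.

I_D ≈ 0.17 mA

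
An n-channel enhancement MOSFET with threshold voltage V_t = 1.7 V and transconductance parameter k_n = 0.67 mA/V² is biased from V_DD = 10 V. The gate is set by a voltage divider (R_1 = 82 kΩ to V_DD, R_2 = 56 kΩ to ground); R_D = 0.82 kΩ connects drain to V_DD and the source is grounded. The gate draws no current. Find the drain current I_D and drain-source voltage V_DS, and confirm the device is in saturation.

I_D ≈ 1.9 mA, V_DS ≈ 8.5 V

V_G = V_DD·R_2/(R_1+R_2) = 10×56/138 = 4.06 V. With the source grounded, V_GS = V_G = 4.06 V.
Assume saturation: I_D = (k_n/2)(V_GS − V_t)² = (0.67/2)×(4.06 − 1.7)² = 0.335×2.36² = 1.86 mA.
V_DS = V_DD − I_D·R_D = 10 − 1.86×0.82 = 8.47 V.
Saturation requires V_DS ≥ V_GS − V_t = 2.36 V; 8.47 ≥ 2.36 ✓.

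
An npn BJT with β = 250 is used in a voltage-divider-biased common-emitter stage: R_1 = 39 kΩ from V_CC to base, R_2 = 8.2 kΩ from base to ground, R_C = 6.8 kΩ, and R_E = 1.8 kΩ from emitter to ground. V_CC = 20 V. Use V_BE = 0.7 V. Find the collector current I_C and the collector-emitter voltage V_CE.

Thevenize the base divider: V_Th = V_CC·R_2/(R_1+R_2) = 20×8.2/47.2 = 3.47 V, R_Th = R_1‖R_2 = 6.78 kΩ.
Base-emitter loop: V_Th = I_B·R_Th + V_BE + (β+1)I_B·R_E, so I_B = (3.47 − 0.7) / (6.78 + 251×1.8) = 0.00605 mA.
I_C = β·I_B = 250×0.00605 = 1.51 mA, and I_E = (β+1)I_B = 1.52 mA.
V_CE = V_CC − I_C·R_C − I_E·R_E = 20 − 1.51×6.8 − 1.52×1.8 = 6.98 V.
V_CE = 6.98 V > 0.2 V confirms active-region operation.

I_C ≈ 1.5 mA, V_CE ≈ 7 V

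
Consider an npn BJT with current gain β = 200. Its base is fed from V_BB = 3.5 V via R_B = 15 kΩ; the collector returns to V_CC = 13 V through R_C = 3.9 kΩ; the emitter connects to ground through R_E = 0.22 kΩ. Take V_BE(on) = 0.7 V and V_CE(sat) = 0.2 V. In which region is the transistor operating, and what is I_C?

saturation; I_C ≈ 3.1 mA

Assume active: I_B = (3.5 − 0.7)/(15 + 201×0.22) = 0.0473 mA, I_C = β·I_B = 9.46 mA.
Then V_CE = 13 − 9.46×3.9 − 9.5×0.22 = -26 V < 0.2 V — the active assumption fails.
Re-solve with V_CE = 0.2 V. KCL at the emitter: V_E/R_E = (V_BB−0.7−V_E)/R_B + (V_CC−0.2−V_E)/R_C, giving V_E = 0.712 V.
I_C = (V_CC − 0.2 − V_E)/R_C = (12.8 − 0.712)/3.9 = 3.1 mA.
Check: I_B = (2.8 − 0.712)/15 = 0.139 mA, and β·I_B = 27.8 mA > I_C, confirming saturation.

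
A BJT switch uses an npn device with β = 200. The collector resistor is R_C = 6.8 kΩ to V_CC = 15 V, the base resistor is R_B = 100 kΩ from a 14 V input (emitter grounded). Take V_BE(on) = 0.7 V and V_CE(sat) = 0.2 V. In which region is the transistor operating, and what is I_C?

saturation; I_C ≈ 2.2 mA

Assume active: I_B = (14 − 0.7)/100 = 0.133 mA, giving I_C = β·I_B = 26.6 mA.
But then V_CE = 15 − 26.6×6.8 = -166 V < V_CE(sat) = 0.2 V — impossible in the active region.
So the transistor is saturated. With V_CE = 0.2 V, I_C = (V_CC − 0.2)/R_C = 14.8/6.8 = 2.18 mA.
Check: β·I_B = 26.6 mA > I_C = 2.18 mA, confirming saturation.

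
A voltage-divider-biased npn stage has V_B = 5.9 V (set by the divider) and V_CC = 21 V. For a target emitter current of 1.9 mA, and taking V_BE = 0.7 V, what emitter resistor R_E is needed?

V_E = V_B − V_BE = 5.9 − 0.7 = 5.2 V.
R_E = V_E / I_E = 5.2 / 1.9 = 2.74 kΩ.

R_E ≈ 2.7 kΩ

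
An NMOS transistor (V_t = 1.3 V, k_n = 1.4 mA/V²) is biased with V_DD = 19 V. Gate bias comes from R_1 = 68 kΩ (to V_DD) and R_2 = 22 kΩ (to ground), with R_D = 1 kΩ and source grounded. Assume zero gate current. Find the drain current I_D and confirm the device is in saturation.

V_G = V_DD·R_2/(R_1+R_2) = 19×22/90 = 4.64 V. With the source grounded, V_GS = V_G = 4.64 V.
Assume saturation: I_D = (k_n/2)(V_GS − V_t)² = (1.4/2)×(4.64 − 1.3)² = 0.7×3.34² = 7.83 mA.
V_DS = V_DD − I_D·R_D = 19 − 7.83×1 = 11.2 V.
Saturation requires V_DS ≥ V_GS − V_t = 3.34 V; 11.2 ≥ 3.34 ✓.

I_D ≈ 7.8 mA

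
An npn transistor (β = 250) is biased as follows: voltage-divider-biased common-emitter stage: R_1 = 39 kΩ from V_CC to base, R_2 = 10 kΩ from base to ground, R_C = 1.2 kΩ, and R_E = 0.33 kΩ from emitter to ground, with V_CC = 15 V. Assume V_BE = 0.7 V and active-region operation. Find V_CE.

Thevenize the base divider: V_Th = V_CC·R_2/(R_1+R_2) = 15×10/49 = 3.06 V, R_Th = R_1‖R_2 = 7.96 kΩ.
Base-emitter loop: V_Th = I_B·R_Th + V_BE + (β+1)I_B·R_E, so I_B = (3.06 − 0.7) / (7.96 + 251×0.33) = 0.026 mA.
I_C = β·I_B = 250×0.026 = 6.5 mA, and I_E = (β+1)I_B = 6.53 mA.
V_CE = V_CC − I_C·R_C − I_E·R_E = 15 − 6.5×1.2 − 6.53×0.33 = 5.04 V.
V_CE = 5.04 V > 0.2 V confirms active-region operation.

V_CE ≈ 5 V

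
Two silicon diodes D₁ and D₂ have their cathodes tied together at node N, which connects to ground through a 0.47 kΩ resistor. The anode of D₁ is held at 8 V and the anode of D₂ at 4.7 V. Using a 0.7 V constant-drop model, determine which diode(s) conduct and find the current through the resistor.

Assume both conduct. Then node N would need to be at both 8−0.7 = 7.3 V and 4.7−0.7 = 4 V, which is impossible.
Assume only D₁ conducts: V_N = 8 − 0.7 = 7.3 V, so I_R = 7.3/0.47 = 15.5 mA.
Check D₂: its anode-to-cathode voltage is 4.7 − 7.3 = -2.6 V < 0.7 V, so it is off. The assumption is consistent.

Only D₁ conducts; I_R ≈ 16 mA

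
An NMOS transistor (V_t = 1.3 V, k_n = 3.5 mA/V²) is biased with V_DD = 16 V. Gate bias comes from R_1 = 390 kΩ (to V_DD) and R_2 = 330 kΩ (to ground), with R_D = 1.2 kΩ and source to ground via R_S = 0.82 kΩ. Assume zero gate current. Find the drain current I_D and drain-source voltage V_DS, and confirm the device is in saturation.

V_G = V_DD·R_2/(R_1+R_2) = 16×330/720 = 7.33 V.
Assume saturation: I_D = (k_n/2)(V_GS − V_t)² with V_GS = V_G − I_D·R_S = 7.33 − 0.82·I_D.
Substituting gives 1.18·I_D² − 18.3·I_D + 63.7 = 0, with roots I_D = 5.25 or 10.3 mA.
The root I_D = 10.3 mA gives V_GS = -1.13 V ≤ V_t, so take I_D = 5.25 mA.
Then V_GS = 3.03 V and V_DS = V_DD − I_D(R_D+R_S) = 16 − 5.25×2.02 = 5.4 V.
Saturation requires V_DS ≥ V_GS − V_t = 1.73 V; 5.4 ≥ 1.73 ✓.

I_D ≈ 5.2 mA, V_DS ≈ 5.4 V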